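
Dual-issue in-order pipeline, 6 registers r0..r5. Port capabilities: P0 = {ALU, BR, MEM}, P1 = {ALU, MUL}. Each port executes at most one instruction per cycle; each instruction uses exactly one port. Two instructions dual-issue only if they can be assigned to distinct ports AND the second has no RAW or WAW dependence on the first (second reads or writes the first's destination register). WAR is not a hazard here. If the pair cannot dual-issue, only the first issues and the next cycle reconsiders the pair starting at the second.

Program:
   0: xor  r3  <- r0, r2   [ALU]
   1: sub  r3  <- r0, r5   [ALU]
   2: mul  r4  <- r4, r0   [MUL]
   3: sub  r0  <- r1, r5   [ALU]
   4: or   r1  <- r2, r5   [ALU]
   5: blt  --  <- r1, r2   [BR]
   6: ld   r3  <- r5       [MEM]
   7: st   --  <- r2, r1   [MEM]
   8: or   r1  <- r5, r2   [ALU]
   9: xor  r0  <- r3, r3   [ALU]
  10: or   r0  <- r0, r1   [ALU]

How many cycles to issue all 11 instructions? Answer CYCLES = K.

CYCLES = 8

  cy0 -> i0 (xor) WAW r3
  cy1 -> i1&i2 (sub mul) pair
  cy2 -> i3&i4 (sub or) pair
  cy3 -> i5 (blt) no-port BR/MEM
  cy4 -> i6 (ld) no-port MEM/MEM
  cy5 -> i7&i8 (st or) pair
  cy6 -> i9 (xor) RAW+WAW r0
  cy7 -> i10 (or) tail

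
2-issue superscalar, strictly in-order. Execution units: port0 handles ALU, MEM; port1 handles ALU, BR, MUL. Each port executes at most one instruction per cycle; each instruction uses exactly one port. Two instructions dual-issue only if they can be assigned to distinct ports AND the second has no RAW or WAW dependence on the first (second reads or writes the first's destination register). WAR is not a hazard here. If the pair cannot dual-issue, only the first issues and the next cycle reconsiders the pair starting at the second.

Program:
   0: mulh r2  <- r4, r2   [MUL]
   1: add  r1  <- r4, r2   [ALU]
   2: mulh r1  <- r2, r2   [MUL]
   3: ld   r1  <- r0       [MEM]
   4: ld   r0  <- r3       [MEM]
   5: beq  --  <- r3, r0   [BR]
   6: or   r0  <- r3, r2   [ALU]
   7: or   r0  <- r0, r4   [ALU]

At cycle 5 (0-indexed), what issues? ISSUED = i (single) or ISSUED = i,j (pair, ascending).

ISSUED = 5,6

#0 head=0: mulh.MUL i0 RAW r2
#1 head=1: add.ALU i1 WAW r1
#2 head=2: mulh.MUL i2 WAW r1
#3 head=3: ld.MEM i3 no-port MEM/MEM
#4 head=4: ld.MEM i4 RAW r0
#5 head=5: beq.BR/or.ALU i5&i6 pair
#6 head=7: or.ALU i7 tail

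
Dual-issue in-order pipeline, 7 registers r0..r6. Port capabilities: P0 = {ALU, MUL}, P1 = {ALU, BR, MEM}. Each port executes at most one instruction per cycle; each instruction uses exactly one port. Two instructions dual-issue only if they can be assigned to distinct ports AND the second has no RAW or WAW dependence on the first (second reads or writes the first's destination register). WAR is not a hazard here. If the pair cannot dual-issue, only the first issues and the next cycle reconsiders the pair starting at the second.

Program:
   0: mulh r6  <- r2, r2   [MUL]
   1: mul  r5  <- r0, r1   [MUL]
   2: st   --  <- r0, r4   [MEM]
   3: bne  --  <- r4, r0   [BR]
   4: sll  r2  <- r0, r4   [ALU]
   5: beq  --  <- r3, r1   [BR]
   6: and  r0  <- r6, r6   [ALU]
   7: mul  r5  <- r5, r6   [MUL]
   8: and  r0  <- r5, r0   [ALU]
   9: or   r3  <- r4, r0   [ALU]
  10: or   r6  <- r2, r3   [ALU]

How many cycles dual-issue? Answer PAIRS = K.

[0] i0  mulh.MUL  -- no-port MUL/MUL
[1] i1/i2  mul.MUL;st.MEM  -- pair
[2] i3/i4  bne.BR;sll.ALU  -- pair
[3] i5/i6  beq.BR;and.ALU  -- pair
[4] i7  mul.MUL  -- RAW r5
[5] i8  and.ALU  -- RAW r0
[6] i9  or.ALU  -- RAW r3
[7] i10  or.ALU  -- tail

PAIRS = 3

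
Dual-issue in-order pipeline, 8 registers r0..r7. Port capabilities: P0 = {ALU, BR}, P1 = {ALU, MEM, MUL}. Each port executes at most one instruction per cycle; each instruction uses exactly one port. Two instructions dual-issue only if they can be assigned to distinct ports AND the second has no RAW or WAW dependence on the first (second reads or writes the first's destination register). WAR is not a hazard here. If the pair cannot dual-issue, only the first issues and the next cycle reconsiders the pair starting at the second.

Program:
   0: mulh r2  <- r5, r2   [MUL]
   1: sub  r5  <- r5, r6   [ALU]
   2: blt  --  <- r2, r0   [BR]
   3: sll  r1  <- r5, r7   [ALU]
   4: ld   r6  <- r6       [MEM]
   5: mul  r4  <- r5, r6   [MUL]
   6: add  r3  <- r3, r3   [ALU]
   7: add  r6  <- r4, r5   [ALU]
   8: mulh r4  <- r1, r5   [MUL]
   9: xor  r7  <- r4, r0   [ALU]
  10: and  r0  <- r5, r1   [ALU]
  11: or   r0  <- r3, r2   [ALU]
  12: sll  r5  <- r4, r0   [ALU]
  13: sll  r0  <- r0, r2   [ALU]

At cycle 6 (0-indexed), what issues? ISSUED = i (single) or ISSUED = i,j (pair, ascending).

t=0 i0+i1:mulh sub ; pair
t=1 i2+i3:blt sll ; pair
t=2 i4:ld ; no-port MEM/MUL
t=3 i5+i6:mul add ; pair
t=4 i7+i8:add mulh ; pair
t=5 i9+i10:xor and ; pair
t=6 i11:or ; RAW r0
t=7 i12+i13:sll sll ; pair

ISSUED = 11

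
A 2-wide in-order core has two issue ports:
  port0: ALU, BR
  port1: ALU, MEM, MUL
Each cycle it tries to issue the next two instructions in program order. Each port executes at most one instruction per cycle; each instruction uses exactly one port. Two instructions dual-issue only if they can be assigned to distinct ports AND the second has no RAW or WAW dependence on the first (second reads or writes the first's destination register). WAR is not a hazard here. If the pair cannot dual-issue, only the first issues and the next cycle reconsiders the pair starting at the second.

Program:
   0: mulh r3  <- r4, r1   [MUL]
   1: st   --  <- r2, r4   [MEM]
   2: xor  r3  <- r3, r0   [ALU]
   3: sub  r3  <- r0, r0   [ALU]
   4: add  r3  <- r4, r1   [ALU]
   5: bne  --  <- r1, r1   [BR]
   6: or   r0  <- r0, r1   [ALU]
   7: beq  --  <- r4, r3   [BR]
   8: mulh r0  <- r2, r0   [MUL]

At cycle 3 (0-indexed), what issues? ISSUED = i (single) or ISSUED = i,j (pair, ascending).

ISSUED = 4,5

t=0 i0:mulh ; no-port MUL/MEM
t=1 i1,i2:st;xor ; 2-wide
t=2 i3:sub ; WAW r3
t=3 i4,i5:add;bne ; 2-wide
t=4 i6,i7:or;beq ; 2-wide
t=5 i8:mulh ; tail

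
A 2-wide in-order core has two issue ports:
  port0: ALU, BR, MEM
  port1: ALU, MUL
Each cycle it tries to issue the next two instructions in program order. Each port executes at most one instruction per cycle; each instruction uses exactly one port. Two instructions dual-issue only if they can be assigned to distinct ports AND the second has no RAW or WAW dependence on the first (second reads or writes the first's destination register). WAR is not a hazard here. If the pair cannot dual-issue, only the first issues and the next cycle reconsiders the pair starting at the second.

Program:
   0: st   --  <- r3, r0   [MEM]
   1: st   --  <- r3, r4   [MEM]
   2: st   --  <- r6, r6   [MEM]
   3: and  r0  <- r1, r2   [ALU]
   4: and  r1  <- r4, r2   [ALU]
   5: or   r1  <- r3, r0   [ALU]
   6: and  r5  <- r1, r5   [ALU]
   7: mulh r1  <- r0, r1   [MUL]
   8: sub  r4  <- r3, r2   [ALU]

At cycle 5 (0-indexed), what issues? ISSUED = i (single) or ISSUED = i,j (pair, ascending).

#0 head=0: st i0 no-port MEM/MEM
#1 head=1: st i1 no-port MEM/MEM
#2 head=2: st/and i2&i3 dual
#3 head=4: and i4 WAW r1
#4 head=5: or i5 RAW r1
#5 head=6: and/mulh i6&i7 dual
#6 head=8: sub i8 tail

ISSUED = 6,7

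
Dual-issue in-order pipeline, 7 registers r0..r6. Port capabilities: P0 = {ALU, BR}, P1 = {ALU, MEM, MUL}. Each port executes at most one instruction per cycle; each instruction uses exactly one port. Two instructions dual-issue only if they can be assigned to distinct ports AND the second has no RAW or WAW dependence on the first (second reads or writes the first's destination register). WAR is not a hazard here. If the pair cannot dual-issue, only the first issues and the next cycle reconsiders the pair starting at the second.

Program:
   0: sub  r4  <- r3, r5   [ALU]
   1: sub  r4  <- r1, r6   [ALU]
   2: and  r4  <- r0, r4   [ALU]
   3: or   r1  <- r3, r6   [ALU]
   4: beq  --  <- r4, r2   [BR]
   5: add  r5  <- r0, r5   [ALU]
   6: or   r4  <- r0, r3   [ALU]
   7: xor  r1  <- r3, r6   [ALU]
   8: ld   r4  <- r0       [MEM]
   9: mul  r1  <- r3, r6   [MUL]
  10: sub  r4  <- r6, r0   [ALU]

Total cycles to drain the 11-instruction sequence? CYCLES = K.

[0] i0  sub  -- WAW r4
[1] i1  sub  -- RAW+WAW r4
[2] i2,i3  and/or  -- dual
[3] i4,i5  beq/add  -- dual
[4] i6,i7  or/xor  -- dual
[5] i8  ld  -- no-port MEM/MUL
[6] i9,i10  mul/sub  -- dual

CYCLES = 7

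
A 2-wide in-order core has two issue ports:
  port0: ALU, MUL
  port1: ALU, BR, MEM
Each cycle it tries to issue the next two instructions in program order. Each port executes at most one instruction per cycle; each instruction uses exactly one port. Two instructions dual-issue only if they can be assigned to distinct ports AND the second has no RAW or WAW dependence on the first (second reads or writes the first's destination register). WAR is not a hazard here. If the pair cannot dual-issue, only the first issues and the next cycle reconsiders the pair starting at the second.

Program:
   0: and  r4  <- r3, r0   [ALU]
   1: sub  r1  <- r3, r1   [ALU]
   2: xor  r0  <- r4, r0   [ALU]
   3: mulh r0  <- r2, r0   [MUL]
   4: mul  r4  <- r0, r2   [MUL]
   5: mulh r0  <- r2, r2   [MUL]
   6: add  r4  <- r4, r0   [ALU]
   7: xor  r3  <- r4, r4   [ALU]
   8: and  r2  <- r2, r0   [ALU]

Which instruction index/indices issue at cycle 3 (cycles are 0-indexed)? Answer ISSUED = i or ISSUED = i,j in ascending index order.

ISSUED = 4

#0 head=0: and+sub i0,i1 dual
#1 head=2: xor i2 RAW+WAW r0
#2 head=3: mulh i3 no-port MUL/MUL
#3 head=4: mul i4 no-port MUL/MUL
#4 head=5: mulh i5 RAW r0
#5 head=6: add i6 RAW r4
#6 head=7: xor+and i7,i8 dual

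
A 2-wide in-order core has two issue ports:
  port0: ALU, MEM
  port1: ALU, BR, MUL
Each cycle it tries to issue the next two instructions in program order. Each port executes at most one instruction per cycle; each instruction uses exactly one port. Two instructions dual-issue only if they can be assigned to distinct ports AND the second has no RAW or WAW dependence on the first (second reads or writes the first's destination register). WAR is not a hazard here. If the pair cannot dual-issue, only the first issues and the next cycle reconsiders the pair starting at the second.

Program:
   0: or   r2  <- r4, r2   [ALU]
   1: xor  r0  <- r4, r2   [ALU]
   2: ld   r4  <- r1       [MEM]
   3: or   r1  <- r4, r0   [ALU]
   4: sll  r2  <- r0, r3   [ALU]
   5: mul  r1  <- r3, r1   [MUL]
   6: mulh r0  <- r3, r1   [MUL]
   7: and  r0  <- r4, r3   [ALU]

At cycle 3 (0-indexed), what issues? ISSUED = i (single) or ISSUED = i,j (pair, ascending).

ISSUED = 5

  cy0 -> i0 (or.ALU) RAW r2
  cy1 -> i1&i2 (xor.ALU;ld.MEM) 2-wide
  cy2 -> i3&i4 (or.ALU;sll.ALU) 2-wide
  cy3 -> i5 (mul.MUL) no-port MUL/MUL
  cy4 -> i6 (mulh.MUL) WAW r0
  cy5 -> i7 (and.ALU) tail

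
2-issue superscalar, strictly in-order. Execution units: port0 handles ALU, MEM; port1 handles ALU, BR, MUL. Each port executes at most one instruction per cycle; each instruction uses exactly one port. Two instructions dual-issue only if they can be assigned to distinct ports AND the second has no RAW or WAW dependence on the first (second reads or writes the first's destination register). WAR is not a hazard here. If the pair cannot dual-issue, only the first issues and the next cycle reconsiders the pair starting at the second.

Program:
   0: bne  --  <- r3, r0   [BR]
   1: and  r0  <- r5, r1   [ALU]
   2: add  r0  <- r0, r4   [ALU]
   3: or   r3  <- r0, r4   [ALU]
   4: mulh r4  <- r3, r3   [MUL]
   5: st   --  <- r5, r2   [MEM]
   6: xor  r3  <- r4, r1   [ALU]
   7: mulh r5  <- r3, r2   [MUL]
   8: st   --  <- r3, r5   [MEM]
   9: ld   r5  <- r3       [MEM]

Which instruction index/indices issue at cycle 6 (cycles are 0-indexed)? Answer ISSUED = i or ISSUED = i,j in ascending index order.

ISSUED = 8

  cy0 -> i0&i1 (bne;and) dual
  cy1 -> i2 (add) RAW r0
  cy2 -> i3 (or) RAW r3
  cy3 -> i4&i5 (mulh;st) dual
  cy4 -> i6 (xor) RAW r3
  cy5 -> i7 (mulh) RAW r5
  cy6 -> i8 (st) no-port MEM/MEM
  cy7 -> i9 (ld) tail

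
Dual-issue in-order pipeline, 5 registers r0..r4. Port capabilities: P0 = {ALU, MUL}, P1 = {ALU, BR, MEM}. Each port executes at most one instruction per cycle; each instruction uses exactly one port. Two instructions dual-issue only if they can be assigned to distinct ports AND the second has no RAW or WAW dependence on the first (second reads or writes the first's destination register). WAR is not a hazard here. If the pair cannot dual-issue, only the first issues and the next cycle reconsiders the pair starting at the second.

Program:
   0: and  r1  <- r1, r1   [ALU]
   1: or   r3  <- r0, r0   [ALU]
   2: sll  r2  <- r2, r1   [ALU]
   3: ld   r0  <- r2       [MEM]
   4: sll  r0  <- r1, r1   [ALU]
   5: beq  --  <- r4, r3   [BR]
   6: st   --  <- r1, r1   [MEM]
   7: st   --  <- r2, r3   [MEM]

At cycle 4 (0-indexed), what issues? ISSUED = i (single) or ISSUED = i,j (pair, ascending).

ISSUED = 6

t=0 i0+i1:and;or ; pair
t=1 i2:sll ; RAW r2
t=2 i3:ld ; WAW r0
t=3 i4+i5:sll;beq ; pair
t=4 i6:st ; no-port MEM/MEM
t=5 i7:st ; tail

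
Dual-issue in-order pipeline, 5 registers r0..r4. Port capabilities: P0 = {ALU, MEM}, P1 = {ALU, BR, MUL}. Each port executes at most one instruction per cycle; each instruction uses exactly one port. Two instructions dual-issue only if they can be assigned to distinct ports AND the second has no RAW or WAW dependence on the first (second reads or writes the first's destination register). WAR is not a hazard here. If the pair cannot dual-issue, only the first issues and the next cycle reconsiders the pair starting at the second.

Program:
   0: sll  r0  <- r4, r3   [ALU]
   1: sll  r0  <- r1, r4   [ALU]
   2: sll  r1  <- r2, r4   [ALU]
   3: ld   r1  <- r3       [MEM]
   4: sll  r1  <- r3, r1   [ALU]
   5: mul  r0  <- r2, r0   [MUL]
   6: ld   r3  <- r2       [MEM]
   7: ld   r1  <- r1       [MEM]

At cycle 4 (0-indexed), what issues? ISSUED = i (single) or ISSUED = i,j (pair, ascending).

ISSUED = 6

t=0 i0:sll ; WAW r0
t=1 i1&i2:sll;sll ; dual
t=2 i3:ld ; RAW+WAW r1
t=3 i4&i5:sll;mul ; dual
t=4 i6:ld ; no-port MEM/MEM
t=5 i7:ld ; tail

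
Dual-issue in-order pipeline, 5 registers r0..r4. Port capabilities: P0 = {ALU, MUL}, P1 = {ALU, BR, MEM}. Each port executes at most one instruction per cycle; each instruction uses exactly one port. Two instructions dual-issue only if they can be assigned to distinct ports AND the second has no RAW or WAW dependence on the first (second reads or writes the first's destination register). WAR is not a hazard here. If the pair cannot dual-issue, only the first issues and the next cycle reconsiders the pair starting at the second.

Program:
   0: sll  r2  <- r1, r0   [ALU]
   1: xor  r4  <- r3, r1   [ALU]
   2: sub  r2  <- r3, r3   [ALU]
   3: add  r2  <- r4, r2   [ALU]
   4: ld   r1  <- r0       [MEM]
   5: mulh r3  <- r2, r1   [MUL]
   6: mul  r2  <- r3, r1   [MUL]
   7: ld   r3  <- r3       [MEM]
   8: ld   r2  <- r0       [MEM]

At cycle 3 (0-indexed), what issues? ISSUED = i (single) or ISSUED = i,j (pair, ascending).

t=0 i0,i1:sll.ALU;xor.ALU ; pair
t=1 i2:sub.ALU ; RAW+WAW r2
t=2 i3,i4:add.ALU;ld.MEM ; pair
t=3 i5:mulh.MUL ; no-port MUL/MUL
t=4 i6,i7:mul.MUL;ld.MEM ; pair
t=5 i8:ld.MEM ; tail

ISSUED = 5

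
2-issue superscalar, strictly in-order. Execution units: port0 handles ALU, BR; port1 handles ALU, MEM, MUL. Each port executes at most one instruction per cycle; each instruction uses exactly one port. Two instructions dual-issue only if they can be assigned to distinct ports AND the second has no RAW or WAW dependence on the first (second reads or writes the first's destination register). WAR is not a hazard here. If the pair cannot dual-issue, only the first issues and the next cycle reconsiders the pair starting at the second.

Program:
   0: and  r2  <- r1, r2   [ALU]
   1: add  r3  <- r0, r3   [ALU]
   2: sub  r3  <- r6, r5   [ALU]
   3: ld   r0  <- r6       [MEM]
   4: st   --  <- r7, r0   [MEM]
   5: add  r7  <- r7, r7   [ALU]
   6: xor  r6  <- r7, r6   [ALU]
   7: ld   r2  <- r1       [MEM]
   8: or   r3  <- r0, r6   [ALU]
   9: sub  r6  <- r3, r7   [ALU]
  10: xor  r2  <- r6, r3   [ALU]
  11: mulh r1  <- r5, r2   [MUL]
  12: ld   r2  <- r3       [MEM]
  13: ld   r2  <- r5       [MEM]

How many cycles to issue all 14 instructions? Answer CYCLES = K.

CYCLES = 10

c0: i0/i1 and+add  2-wide
c1: i2/i3 sub+ld  2-wide
c2: i4/i5 st+add  2-wide
c3: i6/i7 xor+ld  2-wide
c4: i8 or  RAW r3
c5: i9 sub  RAW r6
c6: i10 xor  RAW r2
c7: i11 mulh  no-port MUL/MEM
c8: i12 ld  no-port MEM/MEM
c9: i13 ld  tail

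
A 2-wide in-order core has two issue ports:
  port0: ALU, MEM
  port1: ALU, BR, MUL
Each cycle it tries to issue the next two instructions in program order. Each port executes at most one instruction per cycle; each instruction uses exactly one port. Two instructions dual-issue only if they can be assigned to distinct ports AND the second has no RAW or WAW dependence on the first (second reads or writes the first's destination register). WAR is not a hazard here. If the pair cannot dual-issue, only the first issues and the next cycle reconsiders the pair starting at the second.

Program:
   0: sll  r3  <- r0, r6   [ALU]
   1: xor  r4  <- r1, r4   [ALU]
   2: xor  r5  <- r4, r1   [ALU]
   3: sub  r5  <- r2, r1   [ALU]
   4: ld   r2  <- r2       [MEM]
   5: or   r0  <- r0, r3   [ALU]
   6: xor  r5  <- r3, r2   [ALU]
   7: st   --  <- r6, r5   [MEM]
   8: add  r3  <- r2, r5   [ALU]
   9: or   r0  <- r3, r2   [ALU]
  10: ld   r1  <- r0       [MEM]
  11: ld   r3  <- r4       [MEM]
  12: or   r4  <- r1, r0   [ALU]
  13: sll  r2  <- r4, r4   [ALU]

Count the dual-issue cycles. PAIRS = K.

#0 head=0: sll.ALU+xor.ALU i0&i1 pair
#1 head=2: xor.ALU i2 WAW r5
#2 head=3: sub.ALU+ld.MEM i3&i4 pair
#3 head=5: or.ALU+xor.ALU i5&i6 pair
#4 head=7: st.MEM+add.ALU i7&i8 pair
#5 head=9: or.ALU i9 RAW r0
#6 head=10: ld.MEM i10 no-port MEM/MEM
#7 head=11: ld.MEM+or.ALU i11&i12 pair
#8 head=13: sll.ALU i13 tail

PAIRS = 5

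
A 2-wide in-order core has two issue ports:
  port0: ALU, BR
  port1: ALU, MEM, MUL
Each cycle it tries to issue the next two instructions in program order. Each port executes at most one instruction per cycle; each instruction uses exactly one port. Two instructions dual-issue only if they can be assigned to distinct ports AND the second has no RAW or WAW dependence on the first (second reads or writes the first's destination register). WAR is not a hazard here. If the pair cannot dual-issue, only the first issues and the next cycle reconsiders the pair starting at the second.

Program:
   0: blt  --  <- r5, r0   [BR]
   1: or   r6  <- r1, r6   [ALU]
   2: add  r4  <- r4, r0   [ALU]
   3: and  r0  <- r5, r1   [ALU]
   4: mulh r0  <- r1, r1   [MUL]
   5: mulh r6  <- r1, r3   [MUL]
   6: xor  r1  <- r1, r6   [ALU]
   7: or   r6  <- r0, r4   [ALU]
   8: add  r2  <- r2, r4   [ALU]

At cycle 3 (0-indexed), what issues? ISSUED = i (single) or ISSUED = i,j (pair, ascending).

ISSUED = 5

#0 head=0: blt;or i0+i1 pair
#1 head=2: add;and i2+i3 pair
#2 head=4: mulh i4 no-port MUL/MUL
#3 head=5: mulh i5 RAW r6
#4 head=6: xor;or i6+i7 pair
#5 head=8: add i8 tail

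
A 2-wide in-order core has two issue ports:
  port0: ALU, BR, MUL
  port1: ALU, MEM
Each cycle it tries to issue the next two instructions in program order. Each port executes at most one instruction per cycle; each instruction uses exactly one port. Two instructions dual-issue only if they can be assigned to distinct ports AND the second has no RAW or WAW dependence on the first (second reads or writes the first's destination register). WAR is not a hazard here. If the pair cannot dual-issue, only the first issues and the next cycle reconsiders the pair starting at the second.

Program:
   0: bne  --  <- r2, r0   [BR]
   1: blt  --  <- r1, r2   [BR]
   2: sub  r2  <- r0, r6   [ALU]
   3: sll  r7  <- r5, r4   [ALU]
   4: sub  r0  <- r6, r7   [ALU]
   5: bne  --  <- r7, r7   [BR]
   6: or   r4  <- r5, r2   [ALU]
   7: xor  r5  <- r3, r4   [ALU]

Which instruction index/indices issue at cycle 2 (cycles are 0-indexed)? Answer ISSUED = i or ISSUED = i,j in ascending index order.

ISSUED = 3

[0] i0  bne  -- no-port BR/BR
[1] i1+i2  blt sub  -- dual
[2] i3  sll  -- RAW r7
[3] i4+i5  sub bne  -- dual
[4] i6  or  -- RAW r4
[5] i7  xor  -- tail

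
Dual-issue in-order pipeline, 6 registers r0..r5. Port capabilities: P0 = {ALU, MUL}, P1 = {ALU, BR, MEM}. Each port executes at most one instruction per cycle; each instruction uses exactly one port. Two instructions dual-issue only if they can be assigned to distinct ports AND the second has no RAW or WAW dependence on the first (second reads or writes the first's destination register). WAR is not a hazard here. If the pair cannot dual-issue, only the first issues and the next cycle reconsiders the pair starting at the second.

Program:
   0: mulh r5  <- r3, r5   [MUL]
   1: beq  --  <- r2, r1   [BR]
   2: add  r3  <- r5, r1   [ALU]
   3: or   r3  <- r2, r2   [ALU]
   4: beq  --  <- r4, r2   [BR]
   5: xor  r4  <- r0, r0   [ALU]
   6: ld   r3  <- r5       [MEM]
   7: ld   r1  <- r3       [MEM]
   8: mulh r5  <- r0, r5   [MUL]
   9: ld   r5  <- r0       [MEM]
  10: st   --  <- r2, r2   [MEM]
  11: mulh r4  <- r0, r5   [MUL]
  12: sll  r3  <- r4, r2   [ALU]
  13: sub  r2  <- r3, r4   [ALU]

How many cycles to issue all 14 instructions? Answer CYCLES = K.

CYCLES = 9

[0] i0,i1  mulh.MUL/beq.BR  -- pair
[1] i2  add.ALU  -- WAW r3
[2] i3,i4  or.ALU/beq.BR  -- pair
[3] i5,i6  xor.ALU/ld.MEM  -- pair
[4] i7,i8  ld.MEM/mulh.MUL  -- pair
[5] i9  ld.MEM  -- no-port MEM/MEM
[6] i10,i11  st.MEM/mulh.MUL  -- pair
[7] i12  sll.ALU  -- RAW r3
[8] i13  sub.ALU  -- tail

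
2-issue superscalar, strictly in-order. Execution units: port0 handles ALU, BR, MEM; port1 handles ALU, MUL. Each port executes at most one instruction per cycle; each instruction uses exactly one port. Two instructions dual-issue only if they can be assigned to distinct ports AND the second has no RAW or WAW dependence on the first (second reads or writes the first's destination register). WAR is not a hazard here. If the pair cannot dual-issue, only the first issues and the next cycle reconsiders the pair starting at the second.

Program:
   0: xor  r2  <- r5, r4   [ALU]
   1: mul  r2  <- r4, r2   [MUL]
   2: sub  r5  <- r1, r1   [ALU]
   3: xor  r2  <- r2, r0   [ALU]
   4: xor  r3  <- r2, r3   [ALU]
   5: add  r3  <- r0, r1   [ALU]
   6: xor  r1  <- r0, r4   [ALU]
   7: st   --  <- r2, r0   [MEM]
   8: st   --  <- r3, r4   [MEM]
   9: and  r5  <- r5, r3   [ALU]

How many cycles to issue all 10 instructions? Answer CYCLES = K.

  cy0 -> i0 (xor) RAW+WAW r2
  cy1 -> i1&i2 (mul;sub) pair
  cy2 -> i3 (xor) RAW r2
  cy3 -> i4 (xor) WAW r3
  cy4 -> i5&i6 (add;xor) pair
  cy5 -> i7 (st) no-port MEM/MEM
  cy6 -> i8&i9 (st;and) pair

CYCLES = 7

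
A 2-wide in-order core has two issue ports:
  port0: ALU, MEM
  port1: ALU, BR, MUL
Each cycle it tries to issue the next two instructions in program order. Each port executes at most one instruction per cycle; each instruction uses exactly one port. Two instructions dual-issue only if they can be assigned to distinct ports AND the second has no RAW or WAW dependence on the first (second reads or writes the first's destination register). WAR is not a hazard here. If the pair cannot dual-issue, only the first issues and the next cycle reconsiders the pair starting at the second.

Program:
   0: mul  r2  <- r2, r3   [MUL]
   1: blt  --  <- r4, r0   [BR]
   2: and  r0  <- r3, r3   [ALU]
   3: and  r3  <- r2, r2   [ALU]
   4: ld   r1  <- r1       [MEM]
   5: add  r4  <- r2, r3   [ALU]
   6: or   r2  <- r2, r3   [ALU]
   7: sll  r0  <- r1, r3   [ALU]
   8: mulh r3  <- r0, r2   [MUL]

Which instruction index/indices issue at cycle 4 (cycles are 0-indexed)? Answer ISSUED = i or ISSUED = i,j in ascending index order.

#0 head=0: mul.MUL i0 no-port MUL/BR
#1 head=1: blt.BR/and.ALU i1+i2 pair
#2 head=3: and.ALU/ld.MEM i3+i4 pair
#3 head=5: add.ALU/or.ALU i5+i6 pair
#4 head=7: sll.ALU i7 RAW r0
#5 head=8: mulh.MUL i8 tail

ISSUED = 7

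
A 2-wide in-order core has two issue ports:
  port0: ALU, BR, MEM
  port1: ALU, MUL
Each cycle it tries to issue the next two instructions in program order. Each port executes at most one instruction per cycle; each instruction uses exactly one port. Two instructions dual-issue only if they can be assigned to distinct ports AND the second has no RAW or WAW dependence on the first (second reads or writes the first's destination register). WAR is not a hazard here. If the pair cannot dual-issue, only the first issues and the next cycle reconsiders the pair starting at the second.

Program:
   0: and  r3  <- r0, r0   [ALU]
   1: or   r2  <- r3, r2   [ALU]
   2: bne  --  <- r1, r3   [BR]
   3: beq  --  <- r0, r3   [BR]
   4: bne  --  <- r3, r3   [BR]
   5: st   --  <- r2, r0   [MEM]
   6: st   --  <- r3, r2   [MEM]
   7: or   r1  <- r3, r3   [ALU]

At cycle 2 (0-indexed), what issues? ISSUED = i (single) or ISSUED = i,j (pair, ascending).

c0: i0 and  RAW r3
c1: i1+i2 or+bne  2-wide
c2: i3 beq  no-port BR/BR
c3: i4 bne  no-port BR/MEM
c4: i5 st  no-port MEM/MEM
c5: i6+i7 st+or  2-wide

ISSUED = 3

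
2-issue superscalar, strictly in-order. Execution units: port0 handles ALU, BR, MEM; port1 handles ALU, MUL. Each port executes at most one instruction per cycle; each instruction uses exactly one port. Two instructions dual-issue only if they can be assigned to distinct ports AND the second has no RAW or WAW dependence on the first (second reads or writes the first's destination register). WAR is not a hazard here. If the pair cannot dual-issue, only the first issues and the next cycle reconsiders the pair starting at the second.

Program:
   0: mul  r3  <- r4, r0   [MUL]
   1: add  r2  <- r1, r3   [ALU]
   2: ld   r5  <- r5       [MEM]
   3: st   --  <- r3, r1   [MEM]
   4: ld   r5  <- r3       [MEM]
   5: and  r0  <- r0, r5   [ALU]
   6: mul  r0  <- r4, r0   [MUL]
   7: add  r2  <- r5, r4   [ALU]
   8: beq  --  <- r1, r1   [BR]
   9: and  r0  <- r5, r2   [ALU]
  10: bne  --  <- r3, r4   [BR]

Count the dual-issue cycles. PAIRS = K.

t=0 i0:mul ; RAW r3
t=1 i1&i2:add+ld ; dual
t=2 i3:st ; no-port MEM/MEM
t=3 i4:ld ; RAW r5
t=4 i5:and ; RAW+WAW r0
t=5 i6&i7:mul+add ; dual
t=6 i8&i9:beq+and ; dual
t=7 i10:bne ; tail

PAIRS = 3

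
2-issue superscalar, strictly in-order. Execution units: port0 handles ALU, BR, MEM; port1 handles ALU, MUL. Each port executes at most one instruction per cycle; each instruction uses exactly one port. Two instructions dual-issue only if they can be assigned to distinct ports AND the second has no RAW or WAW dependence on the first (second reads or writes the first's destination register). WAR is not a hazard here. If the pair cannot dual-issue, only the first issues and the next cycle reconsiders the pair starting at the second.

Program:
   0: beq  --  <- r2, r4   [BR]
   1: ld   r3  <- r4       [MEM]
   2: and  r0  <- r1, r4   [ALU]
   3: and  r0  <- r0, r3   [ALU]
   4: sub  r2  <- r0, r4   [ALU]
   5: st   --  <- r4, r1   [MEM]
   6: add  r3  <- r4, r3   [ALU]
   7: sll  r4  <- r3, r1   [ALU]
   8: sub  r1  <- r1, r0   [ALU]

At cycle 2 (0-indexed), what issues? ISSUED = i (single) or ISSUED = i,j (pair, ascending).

ISSUED = 3

#0 head=0: beq.BR i0 no-port BR/MEM
#1 head=1: ld.MEM and.ALU i1,i2 2-wide
#2 head=3: and.ALU i3 RAW r0
#3 head=4: sub.ALU st.MEM i4,i5 2-wide
#4 head=6: add.ALU i6 RAW r3
#5 head=7: sll.ALU sub.ALU i7,i8 2-wide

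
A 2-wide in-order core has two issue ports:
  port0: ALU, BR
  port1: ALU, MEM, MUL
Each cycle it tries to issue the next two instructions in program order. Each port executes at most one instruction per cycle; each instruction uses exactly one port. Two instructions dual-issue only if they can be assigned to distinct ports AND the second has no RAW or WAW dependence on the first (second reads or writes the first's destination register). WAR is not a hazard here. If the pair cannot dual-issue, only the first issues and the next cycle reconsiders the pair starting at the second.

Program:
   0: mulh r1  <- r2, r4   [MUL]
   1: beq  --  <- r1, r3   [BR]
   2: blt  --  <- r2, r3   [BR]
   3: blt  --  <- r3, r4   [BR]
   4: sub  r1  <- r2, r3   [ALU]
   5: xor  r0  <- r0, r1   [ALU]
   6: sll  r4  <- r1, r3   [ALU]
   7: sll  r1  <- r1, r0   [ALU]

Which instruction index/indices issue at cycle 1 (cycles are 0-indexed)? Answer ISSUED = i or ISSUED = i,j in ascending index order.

[0] i0  mulh.MUL  -- RAW r1
[1] i1  beq.BR  -- no-port BR/BR
[2] i2  blt.BR  -- no-port BR/BR
[3] i3,i4  blt.BR/sub.ALU  -- dual
[4] i5,i6  xor.ALU/sll.ALU  -- dual
[5] i7  sll.ALU  -- tail

ISSUED = 1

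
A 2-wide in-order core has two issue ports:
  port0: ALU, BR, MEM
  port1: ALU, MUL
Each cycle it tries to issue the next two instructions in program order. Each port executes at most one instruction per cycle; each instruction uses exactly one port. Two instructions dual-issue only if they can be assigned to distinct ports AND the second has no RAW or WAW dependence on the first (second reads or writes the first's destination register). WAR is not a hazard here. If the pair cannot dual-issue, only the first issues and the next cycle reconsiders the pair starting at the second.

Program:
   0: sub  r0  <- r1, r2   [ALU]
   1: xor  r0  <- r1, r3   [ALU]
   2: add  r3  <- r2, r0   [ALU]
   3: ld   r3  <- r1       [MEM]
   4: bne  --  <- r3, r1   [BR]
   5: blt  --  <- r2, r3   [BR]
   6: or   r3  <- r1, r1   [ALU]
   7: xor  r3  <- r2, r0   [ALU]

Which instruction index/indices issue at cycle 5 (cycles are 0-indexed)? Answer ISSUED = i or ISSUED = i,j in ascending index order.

#0 head=0: sub.ALU i0 WAW r0
#1 head=1: xor.ALU i1 RAW r0
#2 head=2: add.ALU i2 WAW r3
#3 head=3: ld.MEM i3 no-port MEM/BR
#4 head=4: bne.BR i4 no-port BR/BR
#5 head=5: blt.BR or.ALU i5/i6 2-wide
#6 head=7: xor.ALU i7 tail

ISSUED = 5,6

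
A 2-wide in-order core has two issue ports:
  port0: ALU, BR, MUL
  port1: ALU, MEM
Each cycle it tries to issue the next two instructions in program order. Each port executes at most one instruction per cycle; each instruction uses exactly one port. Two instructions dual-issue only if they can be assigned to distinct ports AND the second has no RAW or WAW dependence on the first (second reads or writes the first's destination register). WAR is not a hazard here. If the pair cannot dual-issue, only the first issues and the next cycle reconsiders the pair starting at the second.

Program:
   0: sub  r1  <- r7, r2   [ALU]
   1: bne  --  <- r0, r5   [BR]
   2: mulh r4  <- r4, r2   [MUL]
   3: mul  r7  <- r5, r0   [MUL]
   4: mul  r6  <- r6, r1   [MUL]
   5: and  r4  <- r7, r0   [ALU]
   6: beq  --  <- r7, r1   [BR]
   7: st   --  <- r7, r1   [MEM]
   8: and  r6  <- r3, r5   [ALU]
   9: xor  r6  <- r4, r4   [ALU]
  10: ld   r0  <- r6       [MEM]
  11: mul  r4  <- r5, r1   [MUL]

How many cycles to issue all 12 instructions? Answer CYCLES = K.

CYCLES = 8

  cy0 -> i0&i1 (sub.ALU;bne.BR) dual
  cy1 -> i2 (mulh.MUL) no-port MUL/MUL
  cy2 -> i3 (mul.MUL) no-port MUL/MUL
  cy3 -> i4&i5 (mul.MUL;and.ALU) dual
  cy4 -> i6&i7 (beq.BR;st.MEM) dual
  cy5 -> i8 (and.ALU) WAW r6
  cy6 -> i9 (xor.ALU) RAW r6
  cy7 -> i10&i11 (ld.MEM;mul.MUL) dual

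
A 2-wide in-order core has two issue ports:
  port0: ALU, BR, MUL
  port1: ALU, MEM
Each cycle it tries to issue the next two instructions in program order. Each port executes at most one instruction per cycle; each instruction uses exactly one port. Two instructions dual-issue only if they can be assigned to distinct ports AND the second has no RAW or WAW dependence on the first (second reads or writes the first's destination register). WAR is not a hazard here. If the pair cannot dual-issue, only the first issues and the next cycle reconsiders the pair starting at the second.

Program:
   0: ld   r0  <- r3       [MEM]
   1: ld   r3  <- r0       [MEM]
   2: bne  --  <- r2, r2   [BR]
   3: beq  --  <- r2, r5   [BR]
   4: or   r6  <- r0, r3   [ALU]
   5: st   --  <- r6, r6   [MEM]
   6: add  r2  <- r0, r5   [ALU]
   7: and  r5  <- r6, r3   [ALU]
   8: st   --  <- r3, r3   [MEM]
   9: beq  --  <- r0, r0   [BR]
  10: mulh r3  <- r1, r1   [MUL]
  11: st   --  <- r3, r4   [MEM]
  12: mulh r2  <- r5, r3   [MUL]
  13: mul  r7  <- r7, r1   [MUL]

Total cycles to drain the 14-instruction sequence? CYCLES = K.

CYCLES = 9

[0] i0  ld  -- no-port MEM/MEM
[1] i1/i2  ld bne  -- 2-wide
[2] i3/i4  beq or  -- 2-wide
[3] i5/i6  st add  -- 2-wide
[4] i7/i8  and st  -- 2-wide
[5] i9  beq  -- no-port BR/MUL
[6] i10  mulh  -- RAW r3
[7] i11/i12  st mulh  -- 2-wide
[8] i13  mul  -- tail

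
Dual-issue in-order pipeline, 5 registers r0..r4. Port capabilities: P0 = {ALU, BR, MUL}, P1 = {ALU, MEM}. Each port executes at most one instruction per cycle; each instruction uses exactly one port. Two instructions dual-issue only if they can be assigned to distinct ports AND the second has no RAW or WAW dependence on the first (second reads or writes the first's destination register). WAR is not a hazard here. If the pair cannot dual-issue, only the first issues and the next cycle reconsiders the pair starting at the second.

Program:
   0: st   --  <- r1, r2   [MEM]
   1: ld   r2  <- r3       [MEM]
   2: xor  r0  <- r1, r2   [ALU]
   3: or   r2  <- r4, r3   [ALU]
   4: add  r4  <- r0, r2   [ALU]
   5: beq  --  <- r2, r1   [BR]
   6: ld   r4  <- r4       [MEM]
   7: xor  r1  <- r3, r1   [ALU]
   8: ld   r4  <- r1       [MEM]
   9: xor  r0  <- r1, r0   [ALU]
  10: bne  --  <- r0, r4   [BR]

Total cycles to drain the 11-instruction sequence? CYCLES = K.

t=0 i0:st.MEM ; no-port MEM/MEM
t=1 i1:ld.MEM ; RAW r2
t=2 i2,i3:xor.ALU/or.ALU ; 2-wide
t=3 i4,i5:add.ALU/beq.BR ; 2-wide
t=4 i6,i7:ld.MEM/xor.ALU ; 2-wide
t=5 i8,i9:ld.MEM/xor.ALU ; 2-wide
t=6 i10:bne.BR ; tail

CYCLES = 7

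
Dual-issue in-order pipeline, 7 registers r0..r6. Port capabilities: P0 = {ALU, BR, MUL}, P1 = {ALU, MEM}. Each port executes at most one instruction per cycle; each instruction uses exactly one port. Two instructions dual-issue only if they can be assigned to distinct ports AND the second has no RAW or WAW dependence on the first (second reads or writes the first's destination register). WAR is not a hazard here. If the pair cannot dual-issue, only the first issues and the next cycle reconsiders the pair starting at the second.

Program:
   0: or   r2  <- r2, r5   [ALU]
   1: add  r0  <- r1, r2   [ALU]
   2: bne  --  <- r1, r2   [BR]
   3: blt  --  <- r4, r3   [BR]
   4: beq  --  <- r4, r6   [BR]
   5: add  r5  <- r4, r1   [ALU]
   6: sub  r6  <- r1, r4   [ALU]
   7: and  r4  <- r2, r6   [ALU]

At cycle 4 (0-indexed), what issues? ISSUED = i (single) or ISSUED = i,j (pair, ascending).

[0] i0  or.ALU  -- RAW r2
[1] i1/i2  add.ALU;bne.BR  -- pair
[2] i3  blt.BR  -- no-port BR/BR
[3] i4/i5  beq.BR;add.ALU  -- pair
[4] i6  sub.ALU  -- RAW r6
[5] i7  and.ALU  -- tail

ISSUED = 6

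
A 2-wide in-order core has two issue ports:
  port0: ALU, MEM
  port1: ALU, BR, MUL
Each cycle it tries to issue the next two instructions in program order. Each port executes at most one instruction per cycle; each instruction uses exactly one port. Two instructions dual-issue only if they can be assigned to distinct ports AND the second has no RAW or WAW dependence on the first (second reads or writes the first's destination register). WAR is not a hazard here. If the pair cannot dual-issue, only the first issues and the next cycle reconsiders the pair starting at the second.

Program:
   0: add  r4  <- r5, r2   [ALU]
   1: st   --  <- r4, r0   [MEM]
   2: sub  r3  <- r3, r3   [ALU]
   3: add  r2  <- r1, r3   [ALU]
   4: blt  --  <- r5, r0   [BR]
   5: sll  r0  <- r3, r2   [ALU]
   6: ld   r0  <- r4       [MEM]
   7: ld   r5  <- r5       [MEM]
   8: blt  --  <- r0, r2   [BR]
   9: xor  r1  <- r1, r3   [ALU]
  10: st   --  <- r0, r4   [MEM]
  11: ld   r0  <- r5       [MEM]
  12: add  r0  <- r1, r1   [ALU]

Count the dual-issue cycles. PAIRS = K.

#0 head=0: add.ALU i0 RAW r4
#1 head=1: st.MEM sub.ALU i1+i2 2-wide
#2 head=3: add.ALU blt.BR i3+i4 2-wide
#3 head=5: sll.ALU i5 WAW r0
#4 head=6: ld.MEM i6 no-port MEM/MEM
#5 head=7: ld.MEM blt.BR i7+i8 2-wide
#6 head=9: xor.ALU st.MEM i9+i10 2-wide
#7 head=11: ld.MEM i11 WAW r0
#8 head=12: add.ALU i12 tail

PAIRS = 4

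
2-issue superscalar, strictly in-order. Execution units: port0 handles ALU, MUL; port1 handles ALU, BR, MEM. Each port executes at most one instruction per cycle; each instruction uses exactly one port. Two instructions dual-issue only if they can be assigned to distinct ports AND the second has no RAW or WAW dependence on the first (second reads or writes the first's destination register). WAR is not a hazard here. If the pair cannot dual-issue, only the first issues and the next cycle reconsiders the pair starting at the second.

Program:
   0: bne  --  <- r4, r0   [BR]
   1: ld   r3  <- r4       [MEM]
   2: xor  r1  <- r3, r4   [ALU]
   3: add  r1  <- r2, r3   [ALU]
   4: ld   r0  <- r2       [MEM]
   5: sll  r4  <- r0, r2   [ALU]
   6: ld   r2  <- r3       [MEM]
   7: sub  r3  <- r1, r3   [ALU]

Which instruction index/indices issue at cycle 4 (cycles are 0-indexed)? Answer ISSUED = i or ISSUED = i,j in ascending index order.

#0 head=0: bne.BR i0 no-port BR/MEM
#1 head=1: ld.MEM i1 RAW r3
#2 head=2: xor.ALU i2 WAW r1
#3 head=3: add.ALU;ld.MEM i3,i4 pair
#4 head=5: sll.ALU;ld.MEM i5,i6 pair
#5 head=7: sub.ALU i7 tail

ISSUED = 5,6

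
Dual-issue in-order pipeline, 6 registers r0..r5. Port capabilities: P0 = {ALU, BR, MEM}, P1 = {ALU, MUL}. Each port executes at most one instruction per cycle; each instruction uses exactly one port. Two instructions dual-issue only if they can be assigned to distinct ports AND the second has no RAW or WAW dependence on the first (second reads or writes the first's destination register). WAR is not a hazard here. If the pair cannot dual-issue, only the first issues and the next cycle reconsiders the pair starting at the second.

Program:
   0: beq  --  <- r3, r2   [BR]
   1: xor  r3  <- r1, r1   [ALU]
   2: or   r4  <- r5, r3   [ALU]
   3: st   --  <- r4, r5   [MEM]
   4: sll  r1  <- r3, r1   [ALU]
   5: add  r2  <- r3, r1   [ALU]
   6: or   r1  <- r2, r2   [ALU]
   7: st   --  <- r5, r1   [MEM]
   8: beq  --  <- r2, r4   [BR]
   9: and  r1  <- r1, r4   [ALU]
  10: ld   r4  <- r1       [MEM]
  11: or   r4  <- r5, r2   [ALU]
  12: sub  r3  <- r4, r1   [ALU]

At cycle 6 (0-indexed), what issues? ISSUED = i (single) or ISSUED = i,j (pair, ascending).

[0] i0/i1  beq+xor  -- 2-wide
[1] i2  or  -- RAW r4
[2] i3/i4  st+sll  -- 2-wide
[3] i5  add  -- RAW r2
[4] i6  or  -- RAW r1
[5] i7  st  -- no-port MEM/BR
[6] i8/i9  beq+and  -- 2-wide
[7] i10  ld  -- WAW r4
[8] i11  or  -- RAW r4
[9] i12  sub  -- tail

ISSUED = 8,9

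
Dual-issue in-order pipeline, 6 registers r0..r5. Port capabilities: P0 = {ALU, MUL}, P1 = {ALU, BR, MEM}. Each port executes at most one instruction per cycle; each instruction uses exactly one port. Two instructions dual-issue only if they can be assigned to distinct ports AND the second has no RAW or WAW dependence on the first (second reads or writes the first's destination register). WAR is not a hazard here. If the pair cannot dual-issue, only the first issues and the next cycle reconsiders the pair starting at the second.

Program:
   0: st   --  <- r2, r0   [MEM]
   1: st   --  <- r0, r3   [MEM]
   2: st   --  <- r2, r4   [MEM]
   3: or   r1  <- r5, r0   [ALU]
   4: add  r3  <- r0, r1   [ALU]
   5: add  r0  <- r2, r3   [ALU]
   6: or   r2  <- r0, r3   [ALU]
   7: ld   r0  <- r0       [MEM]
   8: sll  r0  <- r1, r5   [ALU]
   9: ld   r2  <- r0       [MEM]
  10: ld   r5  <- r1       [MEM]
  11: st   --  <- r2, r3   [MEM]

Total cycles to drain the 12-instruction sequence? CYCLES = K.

CYCLES = 10

0. st @i0  | no-port MEM/MEM
1. st @i1  | no-port MEM/MEM
2. st/or @i2/i3  | 2-wide
3. add @i4  | RAW r3
4. add @i5  | RAW r0
5. or/ld @i6/i7  | 2-wide
6. sll @i8  | RAW r0
7. ld @i9  | no-port MEM/MEM
8. ld @i10  | no-port MEM/MEM
9. st @i11  | tail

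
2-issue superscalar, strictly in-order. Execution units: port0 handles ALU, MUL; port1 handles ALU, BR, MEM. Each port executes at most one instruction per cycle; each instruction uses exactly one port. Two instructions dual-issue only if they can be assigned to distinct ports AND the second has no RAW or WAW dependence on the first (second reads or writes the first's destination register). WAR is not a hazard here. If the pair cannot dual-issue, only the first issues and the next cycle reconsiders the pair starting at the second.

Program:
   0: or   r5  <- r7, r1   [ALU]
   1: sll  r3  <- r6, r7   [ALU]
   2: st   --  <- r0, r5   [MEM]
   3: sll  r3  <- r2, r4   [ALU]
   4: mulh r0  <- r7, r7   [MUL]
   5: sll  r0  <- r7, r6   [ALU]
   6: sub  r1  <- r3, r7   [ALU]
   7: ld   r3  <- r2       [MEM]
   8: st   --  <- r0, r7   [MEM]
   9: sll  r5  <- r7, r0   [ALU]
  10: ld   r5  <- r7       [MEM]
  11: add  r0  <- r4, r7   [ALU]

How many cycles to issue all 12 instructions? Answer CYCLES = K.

CYCLES = 7

t=0 i0/i1:or.ALU sll.ALU ; pair
t=1 i2/i3:st.MEM sll.ALU ; pair
t=2 i4:mulh.MUL ; WAW r0
t=3 i5/i6:sll.ALU sub.ALU ; pair
t=4 i7:ld.MEM ; no-port MEM/MEM
t=5 i8/i9:st.MEM sll.ALU ; pair
t=6 i10/i11:ld.MEM add.ALU ; pair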